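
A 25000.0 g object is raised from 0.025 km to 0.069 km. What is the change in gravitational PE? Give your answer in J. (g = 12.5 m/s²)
ΔPE = mg(h₂ − h₁) = 25 kg × 12.5 m/s² × (69 − 25) m = 1.375e+04 J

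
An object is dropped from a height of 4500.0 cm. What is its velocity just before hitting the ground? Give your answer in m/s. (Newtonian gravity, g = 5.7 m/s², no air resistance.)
v = √(2gh) (with unit conversion) = 22.65 m/s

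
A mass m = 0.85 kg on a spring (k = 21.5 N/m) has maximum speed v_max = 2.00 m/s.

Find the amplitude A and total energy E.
½mv²_max = ½kA² → A = v_max√(m/k) = 2.0×√(0.85/21.5) = 0.3977 m = 39.77 cm
E = ½mv²_max = ½×0.85×2.0² = 1.7 J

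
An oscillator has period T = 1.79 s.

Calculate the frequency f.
f = 1/T = 1/1.79 = 0.5587 Hz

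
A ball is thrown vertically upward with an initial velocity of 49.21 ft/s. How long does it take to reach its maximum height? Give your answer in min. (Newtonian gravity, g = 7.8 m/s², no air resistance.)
t_up = v₀/g (with unit conversion) = 0.03205 min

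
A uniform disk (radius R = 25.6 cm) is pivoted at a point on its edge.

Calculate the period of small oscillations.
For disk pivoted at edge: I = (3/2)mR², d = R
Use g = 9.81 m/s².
I/m = (3/2)R² = 0.0983 m²; d = R = 0.256 m
T = 2π√((3/2)R²/(gR)) = 2π√(3R/(2g)) = 1.243 s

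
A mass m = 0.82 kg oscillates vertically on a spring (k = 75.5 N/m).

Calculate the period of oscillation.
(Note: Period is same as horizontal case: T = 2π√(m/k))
T = 2π√(m/k) = 2π√(0.82/75.5) = 0.6548 s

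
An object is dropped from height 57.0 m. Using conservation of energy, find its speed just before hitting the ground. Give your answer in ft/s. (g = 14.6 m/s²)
mgh = ½mv² → v = √(2gh) = √(2×14.6×57) = 40.8 m/s = 133.8 ft/s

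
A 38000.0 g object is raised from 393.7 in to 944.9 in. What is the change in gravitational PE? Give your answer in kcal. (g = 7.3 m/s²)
ΔPE = mg(h₂ − h₁) = 38 kg × 7.3 m/s² × (24 − 10) m = 3884 J = 0.9282 kcal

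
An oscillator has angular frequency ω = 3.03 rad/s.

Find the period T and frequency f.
T = 2π/ω = 2π/3.03 = 2.074 s; f = ω/2π = 0.4822 Hz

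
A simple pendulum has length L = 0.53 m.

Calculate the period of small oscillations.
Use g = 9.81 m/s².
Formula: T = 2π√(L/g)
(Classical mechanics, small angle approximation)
T = 2π√(L/g) = 2π√(0.53/9.81) = 1.46 s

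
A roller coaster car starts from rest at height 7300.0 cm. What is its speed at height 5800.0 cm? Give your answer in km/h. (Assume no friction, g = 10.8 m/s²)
mgh₁ = ½mv₂² + mgh₂ → v₂ = √(2g(h₁−h₂)) = √(2×10.8×(73−58)) = 18 m/s = 64.8 km/h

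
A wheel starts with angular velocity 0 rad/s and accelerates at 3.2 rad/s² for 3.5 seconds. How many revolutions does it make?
θ = ω₀t + ½αt² = 0×3.5 + ½×3.2×3.5² = 19.6 rad
Revolutions = θ/(2π) = 19.6/(2π) = 3.12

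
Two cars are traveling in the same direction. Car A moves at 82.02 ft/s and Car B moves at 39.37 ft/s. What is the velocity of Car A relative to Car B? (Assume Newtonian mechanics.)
v_rel = v_A - v_B = 82.02 - 39.37 = 42.65 ft/s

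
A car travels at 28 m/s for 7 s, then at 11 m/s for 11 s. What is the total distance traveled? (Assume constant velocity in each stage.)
d₁ = v₁t₁ = 28 × 7 = 196 m
d₂ = v₂t₂ = 11 × 11 = 121 m
d_total = 196 + 121 = 317 m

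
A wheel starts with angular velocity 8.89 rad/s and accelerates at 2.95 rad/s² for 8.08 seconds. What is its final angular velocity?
ω = ω₀ + αt = 8.89 + 2.95 × 8.08 = 32.73 rad/s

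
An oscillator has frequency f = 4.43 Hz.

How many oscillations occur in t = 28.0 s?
n = f×t = 4.43×28.0 = 124 oscillations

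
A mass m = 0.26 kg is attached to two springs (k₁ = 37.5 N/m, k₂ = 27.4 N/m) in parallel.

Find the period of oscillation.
k_eq = k₁+k₂ = 64.9 N/m
T = 2π√(m/k_eq) = 2π√(0.26/64.9) = 0.3977 s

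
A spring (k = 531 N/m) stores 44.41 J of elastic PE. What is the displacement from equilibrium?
PE = ½kx² → x = √(2PE/k) = √(2×44.41/531) = 0.409 m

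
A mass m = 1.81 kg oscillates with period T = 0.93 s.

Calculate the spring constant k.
T = 2π√(m/k) → k = m(2π/T)² = 1.81×(2π/0.93)² = 82.62 N/m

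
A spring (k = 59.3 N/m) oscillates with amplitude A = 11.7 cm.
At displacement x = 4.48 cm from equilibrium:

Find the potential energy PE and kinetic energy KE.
E_total = ½kA² = ½×59.3×(0.117)² = 0.4059 J
PE = ½kx² = ½×59.3×(0.0448)² = 0.05951 J
KE = E_total − PE = 0.3464 J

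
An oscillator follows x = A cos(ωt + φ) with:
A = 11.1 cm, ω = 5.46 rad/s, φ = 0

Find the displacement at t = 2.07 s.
x = A cos(ωt + φ) = 11.1×cos(5.46×2.07 + 0) = 3.35 cm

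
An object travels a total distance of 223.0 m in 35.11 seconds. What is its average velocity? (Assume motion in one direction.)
v_avg = Δd / Δt = 223.0 / 35.11 = 6.35 m/s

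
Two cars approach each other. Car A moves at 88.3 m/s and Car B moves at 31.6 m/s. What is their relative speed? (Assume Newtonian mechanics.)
v_rel = v_A + v_B = 88.3 + 31.6 = 119.9 m/s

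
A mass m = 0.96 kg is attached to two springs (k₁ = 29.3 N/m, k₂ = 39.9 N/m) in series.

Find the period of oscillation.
k_eq = k₁k₂/(k₁+k₂) = 16.89 N/m
T = 2π√(m/k_eq) = 2π√(0.96/16.89) = 1.498 s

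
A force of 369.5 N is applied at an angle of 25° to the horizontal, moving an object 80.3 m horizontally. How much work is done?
W = Fd cosθ = 369.5×80.3×cos(25°) = 26891.0 J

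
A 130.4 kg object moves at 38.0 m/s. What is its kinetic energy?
KE = ½mv² = ½×130.4×38.0² = 94148.8 J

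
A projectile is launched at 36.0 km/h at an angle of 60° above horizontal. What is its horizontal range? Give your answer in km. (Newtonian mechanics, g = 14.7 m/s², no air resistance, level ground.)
R = v₀² sin(2θ) / g (with unit conversion) = 0.005891 km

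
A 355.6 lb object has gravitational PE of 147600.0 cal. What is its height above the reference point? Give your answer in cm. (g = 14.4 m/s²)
PE = mgh → h = PE/(mg) = 6.176e+05 J / (161.3 kg × 14.4 m/s²) = 265.9 m = 26590.0 cm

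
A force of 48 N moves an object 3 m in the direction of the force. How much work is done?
W = Fd = 48×3 = 144.0 J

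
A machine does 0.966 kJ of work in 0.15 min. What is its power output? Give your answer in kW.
P = W/t = 966 J / 9 s = 107.3 W = 0.1073 kW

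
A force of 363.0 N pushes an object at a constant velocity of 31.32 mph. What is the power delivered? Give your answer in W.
P = Fv = 363 N × 14 m/s = 5082 W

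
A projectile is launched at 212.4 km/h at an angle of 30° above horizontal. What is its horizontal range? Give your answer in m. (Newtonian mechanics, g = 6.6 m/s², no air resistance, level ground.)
R = v₀² sin(2θ) / g (with unit conversion) = 456.8 m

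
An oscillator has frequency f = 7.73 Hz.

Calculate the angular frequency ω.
ω = 2πf = 2π×7.73 = 48.57 rad/s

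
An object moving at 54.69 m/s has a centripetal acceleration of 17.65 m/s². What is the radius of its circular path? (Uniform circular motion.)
r = v²/a_c = 54.69²/17.65 = 169.46 m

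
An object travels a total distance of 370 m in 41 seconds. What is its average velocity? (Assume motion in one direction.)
v_avg = Δd / Δt = 370 / 41 = 9.02 m/s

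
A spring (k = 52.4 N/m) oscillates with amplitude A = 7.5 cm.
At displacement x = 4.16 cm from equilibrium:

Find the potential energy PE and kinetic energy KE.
E_total = ½kA² = ½×52.4×(0.075)² = 0.1474 J
PE = ½kx² = ½×52.4×(0.0416)² = 0.04534 J
KE = E_total − PE = 0.102 J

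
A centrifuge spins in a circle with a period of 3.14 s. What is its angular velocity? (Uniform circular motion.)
ω = 2π/T = 2π/3.14 = 2.001 rad/s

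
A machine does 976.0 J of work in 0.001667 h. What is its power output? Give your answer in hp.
P = W/t = 976 J / 6.001 s = 162.6 W = 0.2181 hp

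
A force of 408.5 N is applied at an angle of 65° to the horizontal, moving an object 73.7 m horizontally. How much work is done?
W = Fd cosθ = 408.5×73.7×cos(65°) = 12724.0 J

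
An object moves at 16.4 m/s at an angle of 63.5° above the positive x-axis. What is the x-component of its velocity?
vₓ = v cos(θ) = 16.4 × cos(63.5°) = 7.32 m/s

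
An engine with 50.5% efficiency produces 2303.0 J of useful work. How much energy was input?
W_in = W_out/η = 2303.0/0.505 = 4560.4 J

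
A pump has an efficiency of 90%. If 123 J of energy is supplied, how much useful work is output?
W_out = η × W_in = 0.9 × 123 = 110.7 J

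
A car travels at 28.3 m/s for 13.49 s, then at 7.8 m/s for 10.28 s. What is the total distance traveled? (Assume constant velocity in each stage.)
d₁ = v₁t₁ = 28.3 × 13.49 = 381.767 m
d₂ = v₂t₂ = 7.8 × 10.28 = 80.184 m
d_total = 381.767 + 80.184 = 461.95 m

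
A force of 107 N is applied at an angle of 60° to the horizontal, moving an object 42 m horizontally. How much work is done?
W = Fd cosθ = 107×42×cos(60°) = 2247.0 J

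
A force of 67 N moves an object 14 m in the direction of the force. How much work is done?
W = Fd = 67×14 = 938.0 J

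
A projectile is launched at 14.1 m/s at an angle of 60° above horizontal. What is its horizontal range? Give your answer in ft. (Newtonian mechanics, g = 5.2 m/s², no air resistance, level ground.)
R = v₀² sin(2θ) / g (with unit conversion) = 108.6 ft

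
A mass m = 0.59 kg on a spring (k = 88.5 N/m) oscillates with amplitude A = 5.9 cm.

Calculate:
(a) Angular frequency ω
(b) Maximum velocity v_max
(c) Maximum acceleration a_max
ω = √(k/m) = √(88.5/0.59) = 12.25 rad/s
v_max = ωA = 12.25×0.059 = 0.7226 m/s
a_max = ω²A = 12.25²×0.059 = 8.85 m/s²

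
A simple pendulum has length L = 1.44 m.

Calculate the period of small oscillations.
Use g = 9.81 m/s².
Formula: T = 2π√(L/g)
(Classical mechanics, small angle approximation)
T = 2π√(L/g) = 2π√(1.44/9.81) = 2.407 s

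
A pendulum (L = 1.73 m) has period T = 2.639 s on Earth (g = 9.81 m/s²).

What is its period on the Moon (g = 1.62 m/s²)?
T = 2π√(L/g), so T_moon/T_earth = √(g_earth/g_moon)
T_moon = 2π√(1.73/1.62) = 6.493 s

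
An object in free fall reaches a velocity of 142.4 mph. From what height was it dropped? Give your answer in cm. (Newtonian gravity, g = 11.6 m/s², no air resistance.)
h = v²/(2g) (with unit conversion) = 17470.0 cm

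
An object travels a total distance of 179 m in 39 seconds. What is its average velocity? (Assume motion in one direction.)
v_avg = Δd / Δt = 179 / 39 = 4.59 m/s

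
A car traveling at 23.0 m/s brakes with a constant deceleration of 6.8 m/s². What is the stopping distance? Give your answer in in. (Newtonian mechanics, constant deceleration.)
d = v₀² / (2a) (with unit conversion) = 1531.0 in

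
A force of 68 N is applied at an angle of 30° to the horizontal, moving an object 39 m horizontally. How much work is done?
W = Fd cosθ = 68×39×cos(30°) = 2296.7 J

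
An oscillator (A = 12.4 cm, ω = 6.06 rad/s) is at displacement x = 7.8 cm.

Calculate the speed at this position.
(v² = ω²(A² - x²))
v = ω√(A² − x²) = 6.06×√(0.124² − 0.078²) = 0.5842 m/s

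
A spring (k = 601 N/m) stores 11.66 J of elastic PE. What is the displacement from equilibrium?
PE = ½kx² → x = √(2PE/k) = √(2×11.66/601) = 0.197 m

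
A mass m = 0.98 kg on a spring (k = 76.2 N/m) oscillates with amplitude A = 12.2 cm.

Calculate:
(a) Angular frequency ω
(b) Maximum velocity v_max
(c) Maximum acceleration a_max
ω = √(k/m) = √(76.2/0.98) = 8.818 rad/s
v_max = ωA = 8.818×0.122 = 1.076 m/s
a_max = ω²A = 8.818²×0.122 = 9.486 m/s²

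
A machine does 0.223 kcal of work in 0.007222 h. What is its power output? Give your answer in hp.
P = W/t = 933 J / 26 s = 35.89 W = 0.04813 hp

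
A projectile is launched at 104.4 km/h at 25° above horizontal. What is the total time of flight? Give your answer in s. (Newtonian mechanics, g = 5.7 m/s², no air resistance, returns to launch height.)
T = 2v₀sin(θ)/g (with unit conversion) = 4.3 s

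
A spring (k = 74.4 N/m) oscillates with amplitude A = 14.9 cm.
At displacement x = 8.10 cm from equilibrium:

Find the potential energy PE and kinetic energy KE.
E_total = ½kA² = ½×74.4×(0.149)² = 0.8259 J
PE = ½kx² = ½×74.4×(0.081)² = 0.2441 J
KE = E_total − PE = 0.5818 J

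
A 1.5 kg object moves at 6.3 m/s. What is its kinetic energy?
KE = ½mv² = ½×1.5×6.3² = 29.7675 J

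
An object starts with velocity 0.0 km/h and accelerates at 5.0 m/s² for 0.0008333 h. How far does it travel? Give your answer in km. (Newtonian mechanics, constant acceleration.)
d = v₀t + ½at² (with unit conversion) = 0.0225 km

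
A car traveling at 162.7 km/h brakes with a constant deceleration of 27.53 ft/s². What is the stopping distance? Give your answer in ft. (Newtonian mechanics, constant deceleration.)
d = v₀² / (2a) (with unit conversion) = 399.3 ft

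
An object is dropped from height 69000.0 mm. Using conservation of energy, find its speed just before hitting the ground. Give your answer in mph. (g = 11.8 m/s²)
mgh = ½mv² → v = √(2gh) = √(2×11.8×69) = 40.35 m/s = 90.27 mph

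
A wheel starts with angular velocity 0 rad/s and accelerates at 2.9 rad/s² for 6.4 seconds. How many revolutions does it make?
θ = ω₀t + ½αt² = 0×6.4 + ½×2.9×6.4² = 59.39 rad
Revolutions = θ/(2π) = 59.39/(2π) = 9.45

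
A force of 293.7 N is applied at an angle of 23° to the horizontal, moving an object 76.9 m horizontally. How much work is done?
W = Fd cosθ = 293.7×76.9×cos(23°) = 20790.0 J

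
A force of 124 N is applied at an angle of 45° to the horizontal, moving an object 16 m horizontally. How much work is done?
W = Fd cosθ = 124×16×cos(45°) = 1402.9 J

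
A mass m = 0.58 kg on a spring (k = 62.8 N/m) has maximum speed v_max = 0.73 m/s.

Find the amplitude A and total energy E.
½mv²_max = ½kA² → A = v_max√(m/k) = 0.73×√(0.58/62.8) = 0.07015 m = 7.015 cm
E = ½mv²_max = ½×0.58×0.73² = 0.1545 J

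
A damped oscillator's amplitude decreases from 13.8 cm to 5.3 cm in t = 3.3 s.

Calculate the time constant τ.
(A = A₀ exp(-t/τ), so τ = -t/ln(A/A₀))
A/A₀ = 5.3/13.8 = 0.3841; ln(A/A₀) = -0.957
τ = −t/ln(A/A₀) = −3.3/-0.957 = 3.448 s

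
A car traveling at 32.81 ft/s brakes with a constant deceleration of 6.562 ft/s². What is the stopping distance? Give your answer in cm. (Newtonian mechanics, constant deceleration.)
d = v₀² / (2a) (with unit conversion) = 2500.0 cm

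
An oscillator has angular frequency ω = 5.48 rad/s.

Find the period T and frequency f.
T = 2π/ω = 2π/5.48 = 1.147 s; f = ω/2π = 0.8722 Hz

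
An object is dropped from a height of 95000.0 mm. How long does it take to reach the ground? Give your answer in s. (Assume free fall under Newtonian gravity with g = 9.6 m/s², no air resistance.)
t = √(2h/g) (with unit conversion) = 4.449 s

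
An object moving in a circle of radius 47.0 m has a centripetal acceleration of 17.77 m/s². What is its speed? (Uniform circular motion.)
v = √(a_c × r) = √(17.77 × 47.0) = 28.9 m/s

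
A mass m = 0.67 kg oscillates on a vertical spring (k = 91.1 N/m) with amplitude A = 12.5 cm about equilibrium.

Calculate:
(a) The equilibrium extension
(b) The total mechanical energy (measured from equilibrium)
x_eq = mg/k = 0.67×9.81/91.1 = 0.07215 m = 7.215 cm
E = ½kA² = ½×91.1×(0.125)² = 0.7117 J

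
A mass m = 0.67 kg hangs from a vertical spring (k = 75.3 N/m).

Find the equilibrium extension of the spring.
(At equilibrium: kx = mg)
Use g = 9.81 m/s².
x_eq = mg/k = 0.67×9.81/75.3 = 0.08729 m = 8.729 cm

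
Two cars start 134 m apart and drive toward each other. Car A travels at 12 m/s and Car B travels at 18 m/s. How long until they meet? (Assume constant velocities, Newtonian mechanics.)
Combined speed: v_combined = 12 + 18 = 30 m/s
Time to meet: t = d/30 = 134/30 = 4.47 s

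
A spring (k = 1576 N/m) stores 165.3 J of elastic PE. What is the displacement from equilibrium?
PE = ½kx² → x = √(2PE/k) = √(2×165.3/1576) = 0.458 m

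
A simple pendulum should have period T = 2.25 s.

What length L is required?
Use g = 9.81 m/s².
T = 2π√(L/g) → L = g(T/2π)² = 9.81×(2.25/2π)² = 1.258 m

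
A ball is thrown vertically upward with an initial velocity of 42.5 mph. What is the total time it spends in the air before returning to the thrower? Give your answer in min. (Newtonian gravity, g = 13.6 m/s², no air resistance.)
t_total = 2v₀/g (with unit conversion) = 0.04657 min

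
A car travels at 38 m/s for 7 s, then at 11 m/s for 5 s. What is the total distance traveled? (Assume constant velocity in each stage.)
d₁ = v₁t₁ = 38 × 7 = 266 m
d₂ = v₂t₂ = 11 × 5 = 55 m
d_total = 266 + 55 = 321 m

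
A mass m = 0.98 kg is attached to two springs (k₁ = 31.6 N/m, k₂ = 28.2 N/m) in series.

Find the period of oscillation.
k_eq = k₁k₂/(k₁+k₂) = 14.9 N/m
T = 2π√(m/k_eq) = 2π√(0.98/14.9) = 1.611 s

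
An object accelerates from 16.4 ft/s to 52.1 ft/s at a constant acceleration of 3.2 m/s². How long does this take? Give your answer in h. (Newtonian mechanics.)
t = (v - v₀)/a (with unit conversion) = 0.0009446 h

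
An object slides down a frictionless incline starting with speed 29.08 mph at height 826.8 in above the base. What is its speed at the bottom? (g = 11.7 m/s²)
½mv₀² + mgh = ½mv² → v = √(v₀² + 2gh) = √(13² + 2×11.7×21) = 25.7 m/s = 57.49 mph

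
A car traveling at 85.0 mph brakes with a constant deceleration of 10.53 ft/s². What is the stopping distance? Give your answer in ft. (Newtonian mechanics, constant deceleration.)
d = v₀² / (2a) (with unit conversion) = 738.0 ft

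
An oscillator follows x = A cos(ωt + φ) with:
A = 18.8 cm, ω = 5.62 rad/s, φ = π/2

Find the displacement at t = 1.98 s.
x = A cos(ωt + φ) = 18.8×cos(5.62×1.98 + π/2) = 18.64 cm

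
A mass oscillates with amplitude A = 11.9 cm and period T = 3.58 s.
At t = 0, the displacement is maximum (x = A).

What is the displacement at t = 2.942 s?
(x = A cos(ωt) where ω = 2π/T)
ω = 2π/T = 2π/3.58 = 1.755 rad/s
x = A cos(ωt) = 11.9×cos(1.755×2.942) = 5.187 cm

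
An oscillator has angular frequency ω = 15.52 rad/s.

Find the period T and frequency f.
T = 2π/ω = 2π/15.52 = 0.4048 s; f = ω/2π = 2.47 Hz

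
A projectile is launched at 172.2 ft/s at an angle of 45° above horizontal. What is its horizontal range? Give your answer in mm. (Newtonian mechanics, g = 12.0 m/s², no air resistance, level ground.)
R = v₀² sin(2θ) / g (with unit conversion) = 229600.0 mm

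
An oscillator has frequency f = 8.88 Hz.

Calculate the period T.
T = 1/f = 1/8.88 = 0.1126 s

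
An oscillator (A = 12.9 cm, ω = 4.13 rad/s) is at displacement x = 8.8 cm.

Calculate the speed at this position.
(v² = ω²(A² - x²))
v = ω√(A² − x²) = 4.13×√(0.129² − 0.088²) = 0.3896 m/s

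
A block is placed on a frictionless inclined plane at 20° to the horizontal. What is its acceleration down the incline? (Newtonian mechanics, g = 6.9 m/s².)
a = g sin(θ) = 6.9 × sin(20°) = 6.9 × 0.342 = 2.36 m/s²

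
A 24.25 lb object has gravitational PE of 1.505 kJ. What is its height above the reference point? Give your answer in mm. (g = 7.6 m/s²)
PE = mgh → h = PE/(mg) = 1505 J / (11 kg × 7.6 m/s²) = 18 m = 18000.0 mm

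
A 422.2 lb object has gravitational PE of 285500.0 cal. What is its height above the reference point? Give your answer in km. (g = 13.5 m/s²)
PE = mgh → h = PE/(mg) = 1.195e+06 J / (191.5 kg × 13.5 m/s²) = 462 m = 0.462 km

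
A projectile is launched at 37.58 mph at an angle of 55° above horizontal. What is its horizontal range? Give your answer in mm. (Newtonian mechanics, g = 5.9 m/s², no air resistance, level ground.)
R = v₀² sin(2θ) / g (with unit conversion) = 44950.0 mm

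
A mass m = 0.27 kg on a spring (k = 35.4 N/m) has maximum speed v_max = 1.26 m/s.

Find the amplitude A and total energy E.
½mv²_max = ½kA² → A = v_max√(m/k) = 1.26×√(0.27/35.4) = 0.11 m = 11 cm
E = ½mv²_max = ½×0.27×1.26² = 0.2143 J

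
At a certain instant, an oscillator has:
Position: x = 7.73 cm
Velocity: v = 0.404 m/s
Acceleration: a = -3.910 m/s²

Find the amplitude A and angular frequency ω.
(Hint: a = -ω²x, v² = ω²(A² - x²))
a = −ω²x → ω = √(|a|/x) = √(3.91/0.0773) = 7.112 rad/s
v² = ω²(A² − x²) → A = √(x² + v²/ω²) = √(0.0773² + 0.404²/7.112²) = 0.09593 m = 9.593 cm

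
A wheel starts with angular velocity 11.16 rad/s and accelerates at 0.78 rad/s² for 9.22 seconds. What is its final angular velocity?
ω = ω₀ + αt = 11.16 + 0.78 × 9.22 = 18.35 rad/s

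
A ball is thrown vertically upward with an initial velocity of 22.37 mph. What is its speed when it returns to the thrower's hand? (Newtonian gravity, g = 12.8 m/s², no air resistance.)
By conservation of energy, the ball returns at the same speed = 22.37 mph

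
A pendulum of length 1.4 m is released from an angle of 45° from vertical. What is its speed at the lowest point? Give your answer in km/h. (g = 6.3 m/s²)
h = L(1 − cosθ) = 1.4×(1 − cos45°) = 0.4101 m
v = √(2gh) = √(2×6.3×0.4101) = 2.273 m/s = 8.183 km/h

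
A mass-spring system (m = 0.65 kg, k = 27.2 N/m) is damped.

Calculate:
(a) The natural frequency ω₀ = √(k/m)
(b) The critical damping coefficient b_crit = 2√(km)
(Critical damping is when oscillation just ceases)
ω₀ = √(k/m) = √(27.2/0.65) = 6.469 rad/s
b_crit = 2√(km) = 2√(27.2×0.65) = 8.41 kg/s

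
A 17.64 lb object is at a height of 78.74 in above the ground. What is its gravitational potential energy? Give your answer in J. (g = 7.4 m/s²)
PE = mgh = 8.001 kg × 7.4 m/s² × 2 m = 118.4 J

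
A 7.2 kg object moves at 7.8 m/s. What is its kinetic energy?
KE = ½mv² = ½×7.2×7.8² = 219.024 J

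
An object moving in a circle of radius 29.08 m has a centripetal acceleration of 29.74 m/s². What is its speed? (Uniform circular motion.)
v = √(a_c × r) = √(29.74 × 29.08) = 29.41 m/s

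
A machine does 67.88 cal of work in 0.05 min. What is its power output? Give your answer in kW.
P = W/t = 284 J / 3 s = 94.67 W = 0.09467 kW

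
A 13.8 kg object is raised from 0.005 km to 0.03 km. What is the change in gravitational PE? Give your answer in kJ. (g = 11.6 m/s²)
ΔPE = mg(h₂ − h₁) = 13.8 kg × 11.6 m/s² × (30 − 5) m = 4002 J = 4.002 kJ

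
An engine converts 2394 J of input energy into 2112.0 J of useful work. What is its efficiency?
η = W_out/W_in = 2112.0/2394 = 0.8822 = 88.22%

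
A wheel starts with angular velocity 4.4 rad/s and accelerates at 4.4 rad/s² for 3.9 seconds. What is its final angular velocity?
ω = ω₀ + αt = 4.4 + 4.4 × 3.9 = 21.56 rad/s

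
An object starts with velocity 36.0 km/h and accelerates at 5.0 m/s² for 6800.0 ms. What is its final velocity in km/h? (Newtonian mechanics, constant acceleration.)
v = v₀ + at (with unit conversion) = 158.4 km/h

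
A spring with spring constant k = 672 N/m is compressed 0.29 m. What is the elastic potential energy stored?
PE = ½kx² = ½×672×0.29² = 28.26 J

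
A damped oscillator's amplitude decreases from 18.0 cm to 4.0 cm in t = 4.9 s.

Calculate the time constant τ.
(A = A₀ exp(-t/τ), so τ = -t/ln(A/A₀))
A/A₀ = 4.0/18.0 = 0.2222; ln(A/A₀) = -1.504
τ = −t/ln(A/A₀) = −4.9/-1.504 = 3.258 s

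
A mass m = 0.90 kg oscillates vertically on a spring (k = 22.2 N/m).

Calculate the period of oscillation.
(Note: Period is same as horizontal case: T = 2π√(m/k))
T = 2π√(m/k) = 2π√(0.9/22.2) = 1.265 s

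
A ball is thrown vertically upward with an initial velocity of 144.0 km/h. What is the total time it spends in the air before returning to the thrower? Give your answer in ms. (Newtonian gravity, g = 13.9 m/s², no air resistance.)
t_total = 2v₀/g (with unit conversion) = 5755.0 ms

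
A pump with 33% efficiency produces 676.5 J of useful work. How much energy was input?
W_in = W_out/η = 676.5/0.33 = 2050.0 J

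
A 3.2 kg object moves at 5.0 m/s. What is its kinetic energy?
KE = ½mv² = ½×3.2×5.0² = 40.0 J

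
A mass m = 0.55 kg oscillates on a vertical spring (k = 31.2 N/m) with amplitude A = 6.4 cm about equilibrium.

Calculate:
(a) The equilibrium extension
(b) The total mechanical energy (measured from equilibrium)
x_eq = mg/k = 0.55×9.81/31.2 = 0.1729 m = 17.29 cm
E = ½kA² = ½×31.2×(0.064)² = 0.0639 J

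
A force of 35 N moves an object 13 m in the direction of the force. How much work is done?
W = Fd = 35×13 = 455.0 J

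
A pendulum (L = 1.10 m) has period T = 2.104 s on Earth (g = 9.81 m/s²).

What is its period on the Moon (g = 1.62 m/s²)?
T = 2π√(L/g), so T_moon/T_earth = √(g_earth/g_moon)
T_moon = 2π√(1.1/1.62) = 5.177 s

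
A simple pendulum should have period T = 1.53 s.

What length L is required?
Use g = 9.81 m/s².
T = 2π√(L/g) → L = g(T/2π)² = 9.81×(1.53/2π)² = 0.5817 m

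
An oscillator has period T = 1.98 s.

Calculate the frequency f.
f = 1/T = 1/1.98 = 0.5051 Hz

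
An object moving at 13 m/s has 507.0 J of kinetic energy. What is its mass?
KE = ½mv² → m = 2KE/v² = 2×507.0/13² = 6.0 kg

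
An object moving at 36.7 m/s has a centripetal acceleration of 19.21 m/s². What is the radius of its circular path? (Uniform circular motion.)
r = v²/a_c = 36.7²/19.21 = 70.11 m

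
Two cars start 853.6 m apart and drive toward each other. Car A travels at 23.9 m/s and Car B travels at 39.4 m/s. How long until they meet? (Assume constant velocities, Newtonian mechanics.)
Combined speed: v_combined = 23.9 + 39.4 = 63.3 m/s
Time to meet: t = d/63.3 = 853.6/63.3 = 13.48 s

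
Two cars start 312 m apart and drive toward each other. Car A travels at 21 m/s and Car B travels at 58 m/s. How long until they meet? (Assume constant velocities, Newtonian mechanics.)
Combined speed: v_combined = 21 + 58 = 79 m/s
Time to meet: t = d/79 = 312/79 = 3.95 s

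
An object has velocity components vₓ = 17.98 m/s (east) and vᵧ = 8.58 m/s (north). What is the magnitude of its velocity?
|v| = √(vₓ² + vᵧ²) = √(17.98² + 8.58²) = √(396.897) = 19.92 m/s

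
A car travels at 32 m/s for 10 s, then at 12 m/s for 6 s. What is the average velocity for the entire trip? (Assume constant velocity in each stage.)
d₁ = v₁t₁ = 32 × 10 = 320 m
d₂ = v₂t₂ = 12 × 6 = 72 m
d_total = 392 m, t_total = 16 s
v_avg = d_total/t_total = 392/16 = 24.5 m/s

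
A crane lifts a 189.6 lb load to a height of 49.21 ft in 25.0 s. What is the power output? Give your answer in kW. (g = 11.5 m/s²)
W = mgh = 86×11.5×15 = 1.483e+04 J
P = W/t = 1.483e+04/25 = 593.4 W = 0.5934 kW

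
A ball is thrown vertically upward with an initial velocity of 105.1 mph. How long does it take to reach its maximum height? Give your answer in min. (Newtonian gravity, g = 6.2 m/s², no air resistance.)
t_up = v₀/g (with unit conversion) = 0.1263 min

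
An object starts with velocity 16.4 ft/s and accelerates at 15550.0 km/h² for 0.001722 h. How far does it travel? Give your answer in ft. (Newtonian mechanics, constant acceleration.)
d = v₀t + ½at² (with unit conversion) = 177.3 ft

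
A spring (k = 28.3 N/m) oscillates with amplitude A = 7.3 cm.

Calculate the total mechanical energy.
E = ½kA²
E = ½kA² = ½×28.3×(0.073)² = 0.07541 J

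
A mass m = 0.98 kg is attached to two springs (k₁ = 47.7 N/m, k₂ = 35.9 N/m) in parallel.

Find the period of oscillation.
k_eq = k₁+k₂ = 83.6 N/m
T = 2π√(m/k_eq) = 2π√(0.98/83.6) = 0.6803 s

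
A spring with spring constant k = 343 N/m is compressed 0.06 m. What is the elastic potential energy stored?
PE = ½kx² = ½×343×0.06² = 0.6174 J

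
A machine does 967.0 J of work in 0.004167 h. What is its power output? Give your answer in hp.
P = W/t = 967 J / 15 s = 64.46 W = 0.08644 hp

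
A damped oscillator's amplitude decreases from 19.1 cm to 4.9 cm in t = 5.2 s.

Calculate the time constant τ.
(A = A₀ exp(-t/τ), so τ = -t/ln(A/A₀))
A/A₀ = 4.9/19.1 = 0.2565; ln(A/A₀) = -1.36
τ = −t/ln(A/A₀) = −5.2/-1.36 = 3.822 s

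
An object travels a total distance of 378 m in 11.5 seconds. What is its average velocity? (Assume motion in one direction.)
v_avg = Δd / Δt = 378 / 11.5 = 32.87 m/s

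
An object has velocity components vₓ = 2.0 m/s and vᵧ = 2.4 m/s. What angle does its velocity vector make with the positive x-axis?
θ = arctan(vᵧ/vₓ) = arctan(2.4/2.0) = 50.19°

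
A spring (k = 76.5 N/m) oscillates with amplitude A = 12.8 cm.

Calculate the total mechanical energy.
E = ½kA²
E = ½kA² = ½×76.5×(0.128)² = 0.6267 J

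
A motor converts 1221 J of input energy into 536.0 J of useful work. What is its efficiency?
η = W_out/W_in = 536.0/1221 = 0.439 = 43.9%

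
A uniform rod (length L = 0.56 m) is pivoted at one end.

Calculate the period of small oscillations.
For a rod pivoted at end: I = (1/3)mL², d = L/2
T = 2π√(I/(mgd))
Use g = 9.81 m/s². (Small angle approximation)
I/m = (1/3)L² = 0.1045 m²; d = L/2 = 0.28 m
T = 2π√(I/(mgd)) = 2π√(0.1045/(9.81×0.28)) = 1.226 s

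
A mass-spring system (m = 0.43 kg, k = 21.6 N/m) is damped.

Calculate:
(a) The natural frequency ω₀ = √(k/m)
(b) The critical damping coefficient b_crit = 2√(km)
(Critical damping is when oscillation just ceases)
ω₀ = √(k/m) = √(21.6/0.43) = 7.087 rad/s
b_crit = 2√(km) = 2√(21.6×0.43) = 6.095 kg/s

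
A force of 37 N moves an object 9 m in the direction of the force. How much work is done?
W = Fd = 37×9 = 333.0 J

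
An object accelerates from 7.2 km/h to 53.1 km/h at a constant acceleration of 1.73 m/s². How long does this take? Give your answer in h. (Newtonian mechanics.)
t = (v - v₀)/a (with unit conversion) = 0.002047 h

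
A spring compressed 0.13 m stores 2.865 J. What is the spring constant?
PE = ½kx² → k = 2PE/x² = 2×2.865/0.13² = 339.1 N/m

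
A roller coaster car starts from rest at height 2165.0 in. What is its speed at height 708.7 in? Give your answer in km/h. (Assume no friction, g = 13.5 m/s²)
mgh₁ = ½mv₂² + mgh₂ → v₂ = √(2g(h₁−h₂)) = √(2×13.5×(54.99−18)) = 31.6 m/s = 113.8 km/h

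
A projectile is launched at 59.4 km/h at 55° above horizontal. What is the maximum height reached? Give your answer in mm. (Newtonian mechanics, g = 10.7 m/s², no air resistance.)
H = v₀²sin²(θ)/(2g) (with unit conversion) = 8537.0 mm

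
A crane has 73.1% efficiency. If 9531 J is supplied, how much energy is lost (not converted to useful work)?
W_out = η × W_in = 0.731×9531 = 6967.2 J
W_lost = W_in − W_out = 9531 − 6967.2 = 2563.8 J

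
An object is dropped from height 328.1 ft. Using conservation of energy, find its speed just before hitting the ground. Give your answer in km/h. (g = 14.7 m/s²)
mgh = ½mv² → v = √(2gh) = √(2×14.7×100) = 54.22 m/s = 195.2 km/h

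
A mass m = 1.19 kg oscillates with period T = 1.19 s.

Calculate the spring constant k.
T = 2π√(m/k) → k = m(2π/T)² = 1.19×(2π/1.19)² = 33.18 N/m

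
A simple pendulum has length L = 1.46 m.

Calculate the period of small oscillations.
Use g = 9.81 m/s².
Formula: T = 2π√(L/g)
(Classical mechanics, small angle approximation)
T = 2π√(L/g) = 2π√(1.46/9.81) = 2.424 s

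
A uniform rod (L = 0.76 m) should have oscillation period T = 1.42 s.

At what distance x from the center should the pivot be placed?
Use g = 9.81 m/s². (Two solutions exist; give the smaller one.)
T = 2π√((L²/12 + x²)/(gx)). Let c = T²g/(4π²) = 0.5011.
x² − cx + L²/12 = 0 → x = (c − √(c² − L²/3))/2 = 0.1296 m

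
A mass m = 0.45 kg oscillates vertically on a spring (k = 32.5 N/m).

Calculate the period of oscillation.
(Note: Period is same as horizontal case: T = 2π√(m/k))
T = 2π√(m/k) = 2π√(0.45/32.5) = 0.7393 s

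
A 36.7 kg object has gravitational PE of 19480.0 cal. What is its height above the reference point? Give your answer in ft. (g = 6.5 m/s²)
PE = mgh → h = PE/(mg) = 8.15e+04 J / (36.7 kg × 6.5 m/s²) = 341.7 m = 1121.0 ft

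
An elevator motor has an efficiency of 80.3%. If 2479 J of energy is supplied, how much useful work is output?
W_out = η × W_in = 0.803 × 2479 = 1990.6 J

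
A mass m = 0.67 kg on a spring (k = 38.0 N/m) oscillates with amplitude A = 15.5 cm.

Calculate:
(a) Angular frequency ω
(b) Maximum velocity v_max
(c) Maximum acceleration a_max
ω = √(k/m) = √(38.0/0.67) = 7.531 rad/s
v_max = ωA = 7.531×0.155 = 1.167 m/s
a_max = ω²A = 7.531²×0.155 = 8.791 m/s²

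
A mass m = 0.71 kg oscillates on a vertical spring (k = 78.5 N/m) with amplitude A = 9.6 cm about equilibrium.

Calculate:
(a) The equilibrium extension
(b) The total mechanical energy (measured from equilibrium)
x_eq = mg/k = 0.71×9.81/78.5 = 0.08873 m = 8.873 cm
E = ½kA² = ½×78.5×(0.096)² = 0.3617 J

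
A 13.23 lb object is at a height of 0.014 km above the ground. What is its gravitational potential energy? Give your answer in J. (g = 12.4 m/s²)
PE = mgh = 6.001 kg × 12.4 m/s² × 14 m = 1042 J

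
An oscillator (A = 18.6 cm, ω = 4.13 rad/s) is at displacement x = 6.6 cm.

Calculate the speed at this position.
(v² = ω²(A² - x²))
v = ω√(A² − x²) = 4.13×√(0.186² − 0.066²) = 0.7182 m/s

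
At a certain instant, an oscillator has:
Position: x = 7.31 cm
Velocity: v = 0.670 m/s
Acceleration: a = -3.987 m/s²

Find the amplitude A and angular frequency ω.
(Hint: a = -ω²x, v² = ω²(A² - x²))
a = −ω²x → ω = √(|a|/x) = √(3.987/0.0731) = 7.385 rad/s
v² = ω²(A² − x²) → A = √(x² + v²/ω²) = √(0.0731² + 0.67²/7.385²) = 0.1165 m = 11.65 cm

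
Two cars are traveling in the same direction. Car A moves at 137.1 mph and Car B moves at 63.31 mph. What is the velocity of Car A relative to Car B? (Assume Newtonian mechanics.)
v_rel = v_A - v_B = 137.1 - 63.31 = 73.79 mph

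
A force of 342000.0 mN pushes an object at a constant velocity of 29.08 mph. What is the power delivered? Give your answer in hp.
P = Fv = 342 N × 13 m/s = 4446 W = 5.962 hp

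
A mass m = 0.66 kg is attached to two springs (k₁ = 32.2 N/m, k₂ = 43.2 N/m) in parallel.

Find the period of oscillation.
k_eq = k₁+k₂ = 75.4 N/m
T = 2π√(m/k_eq) = 2π√(0.66/75.4) = 0.5878 s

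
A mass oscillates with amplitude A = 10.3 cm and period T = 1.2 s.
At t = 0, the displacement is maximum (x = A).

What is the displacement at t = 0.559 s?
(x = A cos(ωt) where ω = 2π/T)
ω = 2π/T = 2π/1.2 = 5.236 rad/s
x = A cos(ωt) = 10.3×cos(5.236×0.559) = -10.06 cm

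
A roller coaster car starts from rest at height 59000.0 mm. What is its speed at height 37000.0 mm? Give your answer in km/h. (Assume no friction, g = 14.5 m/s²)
mgh₁ = ½mv₂² + mgh₂ → v₂ = √(2g(h₁−h₂)) = √(2×14.5×(59−37)) = 25.26 m/s = 90.93 km/h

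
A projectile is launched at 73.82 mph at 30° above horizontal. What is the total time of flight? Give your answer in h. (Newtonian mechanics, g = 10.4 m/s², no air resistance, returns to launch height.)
T = 2v₀sin(θ)/g (with unit conversion) = 0.0008814 h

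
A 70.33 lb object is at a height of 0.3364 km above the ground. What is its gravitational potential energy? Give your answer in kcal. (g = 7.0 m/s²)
PE = mgh = 31.9 kg × 7.0 m/s² × 336.4 m = 7.512e+04 J = 17.95 kcal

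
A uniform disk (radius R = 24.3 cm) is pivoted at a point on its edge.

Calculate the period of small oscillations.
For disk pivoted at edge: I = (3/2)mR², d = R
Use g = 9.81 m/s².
I/m = (3/2)R² = 0.08857 m²; d = R = 0.243 m
T = 2π√((3/2)R²/(gR)) = 2π√(3R/(2g)) = 1.211 s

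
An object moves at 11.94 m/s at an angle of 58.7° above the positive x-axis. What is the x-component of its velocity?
vₓ = v cos(θ) = 11.94 × cos(58.7°) = 6.2 m/s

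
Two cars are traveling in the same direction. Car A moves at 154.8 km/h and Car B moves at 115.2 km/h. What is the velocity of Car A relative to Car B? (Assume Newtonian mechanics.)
v_rel = v_A - v_B = 154.8 - 115.2 = 39.6 km/h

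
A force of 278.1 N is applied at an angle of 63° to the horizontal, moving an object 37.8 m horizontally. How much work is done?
W = Fd cosθ = 278.1×37.8×cos(63°) = 4772.4 J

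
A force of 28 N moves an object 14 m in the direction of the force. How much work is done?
W = Fd = 28×14 = 392.0 J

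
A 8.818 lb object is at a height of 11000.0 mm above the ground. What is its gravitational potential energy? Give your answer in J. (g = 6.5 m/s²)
PE = mgh = 4 kg × 6.5 m/s² × 11 m = 286 J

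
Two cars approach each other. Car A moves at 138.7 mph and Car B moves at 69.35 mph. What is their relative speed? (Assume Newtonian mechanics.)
v_rel = v_A + v_B = 138.7 + 69.35 = 208.0 mph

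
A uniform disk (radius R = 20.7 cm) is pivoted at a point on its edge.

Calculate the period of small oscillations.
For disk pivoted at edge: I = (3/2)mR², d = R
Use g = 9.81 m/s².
I/m = (3/2)R² = 0.06427 m²; d = R = 0.207 m
T = 2π√((3/2)R²/(gR)) = 2π√(3R/(2g)) = 1.118 s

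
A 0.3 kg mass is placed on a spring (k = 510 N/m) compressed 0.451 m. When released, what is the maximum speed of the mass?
½kx² = ½mv² → v = x√(k/m) = 0.451×√(510/0.3) = 18.6 m/s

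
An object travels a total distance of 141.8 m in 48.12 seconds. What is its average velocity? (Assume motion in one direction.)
v_avg = Δd / Δt = 141.8 / 48.12 = 2.95 m/s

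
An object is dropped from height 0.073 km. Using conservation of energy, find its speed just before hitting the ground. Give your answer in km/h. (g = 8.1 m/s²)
mgh = ½mv² → v = √(2gh) = √(2×8.1×73) = 34.39 m/s = 123.8 km/h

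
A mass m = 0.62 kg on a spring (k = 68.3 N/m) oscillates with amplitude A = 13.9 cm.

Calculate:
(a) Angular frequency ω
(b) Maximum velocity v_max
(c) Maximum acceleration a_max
ω = √(k/m) = √(68.3/0.62) = 10.5 rad/s
v_max = ωA = 10.5×0.139 = 1.459 m/s
a_max = ω²A = 10.5²×0.139 = 15.31 m/s²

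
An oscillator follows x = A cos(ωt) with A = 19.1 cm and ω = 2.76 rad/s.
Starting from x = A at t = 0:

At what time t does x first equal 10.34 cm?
cos(ωt) = x/A = 10.34/19.1 = 0.5414
ωt = arccos(0.5414) = 0.9987 rad
t = 0.9987/2.76 = 0.3619 s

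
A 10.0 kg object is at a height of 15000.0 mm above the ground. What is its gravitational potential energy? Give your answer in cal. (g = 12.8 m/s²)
PE = mgh = 10 kg × 12.8 m/s² × 15 m = 1920 J = 458.9 cal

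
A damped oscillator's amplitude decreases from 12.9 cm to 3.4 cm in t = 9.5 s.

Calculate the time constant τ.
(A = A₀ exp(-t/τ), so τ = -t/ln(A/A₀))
A/A₀ = 3.4/12.9 = 0.2636; ln(A/A₀) = -1.333
τ = −t/ln(A/A₀) = −9.5/-1.333 = 7.124 s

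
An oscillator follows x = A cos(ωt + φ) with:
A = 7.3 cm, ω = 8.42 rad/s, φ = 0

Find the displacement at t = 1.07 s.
x = A cos(ωt + φ) = 7.3×cos(8.42×1.07 + 0) = -6.679 cm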